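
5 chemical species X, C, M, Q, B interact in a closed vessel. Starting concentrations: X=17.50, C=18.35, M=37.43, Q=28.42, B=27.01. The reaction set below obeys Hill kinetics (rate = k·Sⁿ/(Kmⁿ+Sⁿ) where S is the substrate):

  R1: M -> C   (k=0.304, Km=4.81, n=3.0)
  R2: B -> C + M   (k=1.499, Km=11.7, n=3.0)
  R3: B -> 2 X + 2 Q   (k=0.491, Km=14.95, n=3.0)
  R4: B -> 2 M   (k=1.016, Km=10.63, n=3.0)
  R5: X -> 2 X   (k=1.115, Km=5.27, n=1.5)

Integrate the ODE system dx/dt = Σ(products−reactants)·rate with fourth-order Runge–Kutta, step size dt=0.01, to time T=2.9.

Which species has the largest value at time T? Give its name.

Dominant species at T: M

RK4 with dt=0.01: 290 steps to T=2.9. Trajectory (selected grid times):
t=0.00: X=17.50 C=18.35 M=37.43 Q=28.42 B=27.01
t=0.32: X=18.07 C=18.89 M=38.39 Q=28.69 B=26.13
t=0.64: X=18.65 C=19.42 M=39.33 Q=28.95 B=25.26
t=0.97: X=19.23 C=19.97 M=40.30 Q=29.22 B=24.36
t=1.29: X=19.80 C=20.50 M=41.23 Q=29.47 B=23.51
t=1.61: X=20.36 C=21.02 M=42.15 Q=29.71 B=22.67
t=1.93: X=20.92 C=21.54 M=43.06 Q=29.96 B=21.83
t=2.26: X=21.49 C=22.06 M=43.98 Q=30.20 B=20.99
t=2.58: X=22.03 C=22.56 M=44.86 Q=30.42 B=20.18
t=2.90: X=22.57 C=23.06 M=45.73 Q=30.64 B=19.40
At T=2.9: X=22.57 C=23.06 M=45.73 Q=30.64 B=19.40; the largest is M.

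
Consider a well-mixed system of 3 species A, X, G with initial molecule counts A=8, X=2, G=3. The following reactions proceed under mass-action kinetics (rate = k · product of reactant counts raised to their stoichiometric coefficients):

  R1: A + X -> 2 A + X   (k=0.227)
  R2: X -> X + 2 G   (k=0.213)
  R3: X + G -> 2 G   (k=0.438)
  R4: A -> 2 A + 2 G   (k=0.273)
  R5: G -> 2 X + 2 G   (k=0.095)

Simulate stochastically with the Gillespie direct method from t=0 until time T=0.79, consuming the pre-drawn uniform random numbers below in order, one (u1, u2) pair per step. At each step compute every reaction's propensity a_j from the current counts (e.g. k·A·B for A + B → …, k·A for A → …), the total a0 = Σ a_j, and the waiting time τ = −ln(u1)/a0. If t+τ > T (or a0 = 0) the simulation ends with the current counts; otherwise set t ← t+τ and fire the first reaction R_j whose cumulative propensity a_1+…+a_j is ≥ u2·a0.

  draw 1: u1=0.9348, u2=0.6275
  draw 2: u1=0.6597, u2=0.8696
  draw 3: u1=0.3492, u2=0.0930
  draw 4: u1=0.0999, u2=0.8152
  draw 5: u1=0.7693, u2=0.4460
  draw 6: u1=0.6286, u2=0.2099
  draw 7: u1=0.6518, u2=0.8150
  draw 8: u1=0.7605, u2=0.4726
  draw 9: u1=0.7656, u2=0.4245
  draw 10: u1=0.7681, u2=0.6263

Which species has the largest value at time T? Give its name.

Dominant species at T: G

t=0.000: A=8 X=2 G=3
Draw 1: a1=3.632, a2=0.426, a3=2.628, a4=2.184, a5=0.285, a0=9.155; τ=−ln(0.9348)/9.155=0.007 → t=0.007; u2·a0=0.6275·9.155=5.745; a1+a2=4.058 < 5.745 ≤ a1+…+a3=6.686 → R3 fires; A=8 X=1 G=4
Draw 2: a1=1.816, a2=0.213, a3=1.752, a4=2.184, a5=0.380, a0=6.345; τ=−ln(0.6597)/6.345=0.066 → t=0.073; u2·a0=0.8696·6.345=5.518; a1+…+a3=3.781 < 5.518 ≤ a1+…+a4=5.965 → R4 fires; A=9 X=1 G=6
Draw 3: a1=2.043, a2=0.213, a3=2.628, a4=2.457, a5=0.570, a0=7.911; τ=−ln(0.3492)/7.911=0.133 → t=0.206; u2·a0=0.0930·7.911=0.736 ≤ a1=2.043 → R1 fires; A=10 X=1 G=6
Draw 4: a1=2.270, a2=0.213, a3=2.628, a4=2.730, a5=0.570, a0=8.411; τ=−ln(0.0999)/8.411=0.274 → t=0.480; u2·a0=0.8152·8.411=6.857; a1+…+a3=5.111 < 6.857 ≤ a1+…+a4=7.841 → R4 fires; A=11 X=1 G=8
Draw 5: a1=2.497, a2=0.213, a3=3.504, a4=3.003, a5=0.760, a0=9.977; τ=−ln(0.7693)/9.977=0.026 → t=0.506; u2·a0=0.4460·9.977=4.450; a1+a2=2.710 < 4.450 ≤ a1+…+a3=6.214 → R3 fires; A=11 X=0 G=9
Draw 6: a1=0.000, a2=0.000, a3=0.000, a4=3.003, a5=0.855, a0=3.858; τ=−ln(0.6286)/3.858=0.120 → t=0.626; u2·a0=0.2099·3.858=0.810; a1+…+a3=0.000 < 0.810 ≤ a1+…+a4=3.003 → R4 fires; A=12 X=0 G=11
Draw 7: a1=0.000, a2=0.000, a3=0.000, a4=3.276, a5=1.045, a0=4.321; τ=−ln(0.6518)/4.321=0.099 → t=0.725; u2·a0=0.8150·4.321=3.522; a1+…+a4=3.276 < 3.522 ≤ a1+…+a5=4.321 → R5 fires; A=12 X=2 G=12
Draw 8: a1=5.448, a2=0.426, a3=10.512, a4=3.276, a5=1.140, a0=20.802; τ=−ln(0.7605)/20.802=0.013 → t=0.739; u2·a0=0.4726·20.802=9.831; a1+a2=5.874 < 9.831 ≤ a1+…+a3=16.386 → R3 fires; A=12 X=1 G=13
Draw 9: a1=2.724, a2=0.213, a3=5.694, a4=3.276, a5=1.235, a0=13.142; τ=−ln(0.7656)/13.142=0.020 → t=0.759; u2·a0=0.4245·13.142=5.579; a1+a2=2.937 < 5.579 ≤ a1+…+a3=8.631 → R3 fires; A=12 X=0 G=14
Draw 10: a1=0.000, a2=0.000, a3=0.000, a4=3.276, a5=1.330, a0=4.606; τ=−ln(0.7681)/4.606=0.057 → t=0.816 > T=0.79: stop.
At T=0.79: A=12 X=0 G=14; the largest is G.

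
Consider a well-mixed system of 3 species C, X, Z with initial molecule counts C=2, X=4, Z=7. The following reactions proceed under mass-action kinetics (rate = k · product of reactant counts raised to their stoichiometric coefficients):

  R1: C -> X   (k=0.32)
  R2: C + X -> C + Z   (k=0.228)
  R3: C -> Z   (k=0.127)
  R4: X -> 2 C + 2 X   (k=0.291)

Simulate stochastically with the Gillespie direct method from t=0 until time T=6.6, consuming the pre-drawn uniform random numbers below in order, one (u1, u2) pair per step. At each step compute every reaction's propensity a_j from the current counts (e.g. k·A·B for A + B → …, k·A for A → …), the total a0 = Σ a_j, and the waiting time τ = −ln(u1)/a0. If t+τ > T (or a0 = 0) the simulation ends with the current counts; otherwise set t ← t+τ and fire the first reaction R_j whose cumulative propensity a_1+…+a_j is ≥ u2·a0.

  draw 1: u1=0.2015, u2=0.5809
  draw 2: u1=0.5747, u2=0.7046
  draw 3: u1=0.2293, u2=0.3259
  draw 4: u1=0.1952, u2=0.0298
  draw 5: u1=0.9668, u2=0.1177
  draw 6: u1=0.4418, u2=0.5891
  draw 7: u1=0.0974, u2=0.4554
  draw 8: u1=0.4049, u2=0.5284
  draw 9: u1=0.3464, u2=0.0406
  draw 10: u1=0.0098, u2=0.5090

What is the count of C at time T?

t=0.000: C=2 X=4 Z=7
Draw 1: a1=0.640, a2=1.824, a3=0.254, a4=1.164, a0=3.882; τ=−ln(0.2015)/3.882=0.413 → t=0.413; u2·a0=0.5809·3.882=2.255; a1=0.640 < 2.255 ≤ a1+a2=2.464 → R2 fires; C=2 X=3 Z=8
Draw 2: a1=0.640, a2=1.368, a3=0.254, a4=0.873, a0=3.135; τ=−ln(0.5747)/3.135=0.177 → t=0.589; u2·a0=0.7046·3.135=2.209; a1+a2=2.008 < 2.209 ≤ a1+…+a3=2.262 → R3 fires; C=1 X=3 Z=9
Draw 3: a1=0.320, a2=0.684, a3=0.127, a4=0.873, a0=2.004; τ=−ln(0.2293)/2.004=0.735 → t=1.324; u2·a0=0.3259·2.004=0.653; a1=0.320 < 0.653 ≤ a1+a2=1.004 → R2 fires; C=1 X=2 Z=10
Draw 4: a1=0.320, a2=0.456, a3=0.127, a4=0.582, a0=1.485; τ=−ln(0.1952)/1.485=1.100 → t=2.424; u2·a0=0.0298·1.485=0.044 ≤ a1=0.320 → R1 fires; C=0 X=3 Z=10
Draw 5: a1=0.000, a2=0.000, a3=0.000, a4=0.873, a0=0.873; τ=−ln(0.9668)/0.873=0.039 → t=2.463; u2·a0=0.1177·0.873=0.103; a1+…+a3=0.000 < 0.103 ≤ a1+…+a4=0.873 → R4 fires; C=2 X=4 Z=10
Draw 6: a1=0.640, a2=1.824, a3=0.254, a4=1.164, a0=3.882; τ=−ln(0.4418)/3.882=0.210 → t=2.674; u2·a0=0.5891·3.882=2.287; a1=0.640 < 2.287 ≤ a1+a2=2.464 → R2 fires; C=2 X=3 Z=11
Draw 7: a1=0.640, a2=1.368, a3=0.254, a4=0.873, a0=3.135; τ=−ln(0.0974)/3.135=0.743 → t=3.416; u2·a0=0.4554·3.135=1.428; a1=0.640 < 1.428 ≤ a1+a2=2.008 → R2 fires; C=2 X=2 Z=12
Draw 8: a1=0.640, a2=0.912, a3=0.254, a4=0.582, a0=2.388; τ=−ln(0.4049)/2.388=0.379 → t=3.795; u2·a0=0.5284·2.388=1.262; a1=0.640 < 1.262 ≤ a1+a2=1.552 → R2 fires; C=2 X=1 Z=13
Draw 9: a1=0.640, a2=0.456, a3=0.254, a4=0.291, a0=1.641; τ=−ln(0.3464)/1.641=0.646 → t=4.441; u2·a0=0.0406·1.641=0.067 ≤ a1=0.640 → R1 fires; C=1 X=2 Z=13
Draw 10: a1=0.320, a2=0.456, a3=0.127, a4=0.582, a0=1.485; τ=−ln(0.0098)/1.485=3.115 → t=7.556 > T=6.6: stop.
Read off C at T=6.6: 1

C at T = 1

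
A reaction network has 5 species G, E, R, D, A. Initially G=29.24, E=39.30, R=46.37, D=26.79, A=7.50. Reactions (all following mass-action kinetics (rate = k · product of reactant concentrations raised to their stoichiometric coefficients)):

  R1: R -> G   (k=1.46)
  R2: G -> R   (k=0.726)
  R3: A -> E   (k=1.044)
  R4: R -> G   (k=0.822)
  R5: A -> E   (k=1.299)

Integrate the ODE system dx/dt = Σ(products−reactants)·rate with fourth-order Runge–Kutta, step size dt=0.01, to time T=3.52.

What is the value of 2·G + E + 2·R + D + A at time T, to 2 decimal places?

Check how each reaction changes W = 2·G + E + 2·R + D + A (weight of products minus weight of reactants):
R1: R -> G: (2·1) − (2·1) = 2 − 2 = 0
R2: G -> R: (2·1) − (2·1) = 2 − 2 = 0
R3: A -> E: (1·1) − (1·1) = 1 − 1 = 0
R4: R -> G: (2·1) − (2·1) = 2 − 2 = 0
R5: A -> E: (1·1) − (1·1) = 1 − 1 = 0
Every reaction leaves W unchanged, so W is conserved and no simulation is needed: W(T) = W(0) = 2·29.24 + 39.30 + 2·46.37 + 26.79 + 7.50 = 224.81

Value at T = 224.81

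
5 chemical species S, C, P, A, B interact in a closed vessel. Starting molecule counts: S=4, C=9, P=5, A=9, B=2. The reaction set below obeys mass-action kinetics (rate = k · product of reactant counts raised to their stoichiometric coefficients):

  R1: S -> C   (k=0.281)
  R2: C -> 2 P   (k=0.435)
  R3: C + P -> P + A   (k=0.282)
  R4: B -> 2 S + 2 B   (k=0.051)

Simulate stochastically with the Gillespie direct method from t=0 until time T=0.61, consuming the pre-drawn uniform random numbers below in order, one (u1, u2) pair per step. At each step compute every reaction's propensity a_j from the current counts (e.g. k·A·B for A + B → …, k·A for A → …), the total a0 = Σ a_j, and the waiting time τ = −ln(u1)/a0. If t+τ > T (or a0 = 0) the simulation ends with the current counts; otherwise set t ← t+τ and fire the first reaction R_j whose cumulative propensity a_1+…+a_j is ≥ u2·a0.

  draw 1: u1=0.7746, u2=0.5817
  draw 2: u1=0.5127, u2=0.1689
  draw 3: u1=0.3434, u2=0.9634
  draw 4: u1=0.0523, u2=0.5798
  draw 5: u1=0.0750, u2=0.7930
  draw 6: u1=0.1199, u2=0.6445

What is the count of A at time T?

t=0.000: S=4 C=9 P=5 A=9 B=2
Draw 1: a1=1.124, a2=3.915, a3=12.690, a4=0.102, a0=17.831; τ=−ln(0.7746)/17.831=0.014 → t=0.014; u2·a0=0.5817·17.831=10.372; a1+a2=5.039 < 10.372 ≤ a1+…+a3=17.729 → R3 fires; S=4 C=8 P=5 A=10 B=2
Draw 2: a1=1.124, a2=3.480, a3=11.280, a4=0.102, a0=15.986; τ=−ln(0.5127)/15.986=0.042 → t=0.056; u2·a0=0.1689·15.986=2.700; a1=1.124 < 2.700 ≤ a1+a2=4.604 → R2 fires; S=4 C=7 P=7 A=10 B=2
Draw 3: a1=1.124, a2=3.045, a3=13.818, a4=0.102, a0=18.089; τ=−ln(0.3434)/18.089=0.059 → t=0.115; u2·a0=0.9634·18.089=17.427; a1+a2=4.169 < 17.427 ≤ a1+…+a3=17.987 → R3 fires; S=4 C=6 P=7 A=11 B=2
Draw 4: a1=1.124, a2=2.610, a3=11.844, a4=0.102, a0=15.680; τ=−ln(0.0523)/15.680=0.188 → t=0.303; u2·a0=0.5798·15.680=9.091; a1+a2=3.734 < 9.091 ≤ a1+…+a3=15.578 → R3 fires; S=4 C=5 P=7 A=12 B=2
Draw 5: a1=1.124, a2=2.175, a3=9.870, a4=0.102, a0=13.271; τ=−ln(0.0750)/13.271=0.195 → t=0.499; u2·a0=0.7930·13.271=10.524; a1+a2=3.299 < 10.524 ≤ a1+…+a3=13.169 → R3 fires; S=4 C=4 P=7 A=13 B=2
Draw 6: a1=1.124, a2=1.740, a3=7.896, a4=0.102, a0=10.862; τ=−ln(0.1199)/10.862=0.195 → t=0.694 > T=0.61: stop.
Read off A at T=0.61: 13

A at T = 13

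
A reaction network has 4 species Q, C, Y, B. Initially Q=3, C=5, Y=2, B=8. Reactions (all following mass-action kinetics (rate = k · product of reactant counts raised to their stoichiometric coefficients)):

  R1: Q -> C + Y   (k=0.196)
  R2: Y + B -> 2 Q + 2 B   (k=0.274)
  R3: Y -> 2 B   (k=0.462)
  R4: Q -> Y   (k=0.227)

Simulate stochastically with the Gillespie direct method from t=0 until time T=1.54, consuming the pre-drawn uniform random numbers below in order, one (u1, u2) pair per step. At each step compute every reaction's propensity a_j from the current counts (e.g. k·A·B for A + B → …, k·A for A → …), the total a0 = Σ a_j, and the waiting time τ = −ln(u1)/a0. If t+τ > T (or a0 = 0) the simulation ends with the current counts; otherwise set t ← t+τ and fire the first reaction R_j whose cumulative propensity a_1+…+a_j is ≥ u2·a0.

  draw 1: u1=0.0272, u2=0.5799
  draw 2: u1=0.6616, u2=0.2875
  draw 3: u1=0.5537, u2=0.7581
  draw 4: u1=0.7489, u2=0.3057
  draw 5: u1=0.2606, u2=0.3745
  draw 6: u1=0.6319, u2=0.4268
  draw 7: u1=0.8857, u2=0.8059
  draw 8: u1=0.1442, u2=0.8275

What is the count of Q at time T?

t=0.000: Q=3 C=5 Y=2 B=8
Draw 1: a1=0.588, a2=4.384, a3=0.924, a4=0.681, a0=6.577; τ=−ln(0.0272)/6.577=0.548 → t=0.548; u2·a0=0.5799·6.577=3.814; a1=0.588 < 3.814 ≤ a1+a2=4.972 → R2 fires; Q=5 C=5 Y=1 B=9
Draw 2: a1=0.980, a2=2.466, a3=0.462, a4=1.135, a0=5.043; τ=−ln(0.6616)/5.043=0.082 → t=0.630; u2·a0=0.2875·5.043=1.450; a1=0.980 < 1.450 ≤ a1+a2=3.446 → R2 fires; Q=7 C=5 Y=0 B=10
Draw 3: a1=1.372, a2=0.000, a3=0.000, a4=1.589, a0=2.961; τ=−ln(0.5537)/2.961=0.200 → t=0.830; u2·a0=0.7581·2.961=2.245; a1+…+a3=1.372 < 2.245 ≤ a1+…+a4=2.961 → R4 fires; Q=6 C=5 Y=1 B=10
Draw 4: a1=1.176, a2=2.740, a3=0.462, a4=1.362, a0=5.740; τ=−ln(0.7489)/5.740=0.050 → t=0.880; u2·a0=0.3057·5.740=1.755; a1=1.176 < 1.755 ≤ a1+a2=3.916 → R2 fires; Q=8 C=5 Y=0 B=11
Draw 5: a1=1.568, a2=0.000, a3=0.000, a4=1.816, a0=3.384; τ=−ln(0.2606)/3.384=0.397 → t=1.277; u2·a0=0.3745·3.384=1.267 ≤ a1=1.568 → R1 fires; Q=7 C=6 Y=1 B=11
Draw 6: a1=1.372, a2=3.014, a3=0.462, a4=1.589, a0=6.437; τ=−ln(0.6319)/6.437=0.071 → t=1.349; u2·a0=0.4268·6.437=2.747; a1=1.372 < 2.747 ≤ a1+a2=4.386 → R2 fires; Q=9 C=6 Y=0 B=12
Draw 7: a1=1.764, a2=0.000, a3=0.000, a4=2.043, a0=3.807; τ=−ln(0.8857)/3.807=0.032 → t=1.381; u2·a0=0.8059·3.807=3.068; a1+…+a3=1.764 < 3.068 ≤ a1+…+a4=3.807 → R4 fires; Q=8 C=6 Y=1 B=12
Draw 8: a1=1.568, a2=3.288, a3=0.462, a4=1.816, a0=7.134; τ=−ln(0.1442)/7.134=0.271 → t=1.652 > T=1.54: stop.
Read off Q at T=1.54: 8

Q at T = 8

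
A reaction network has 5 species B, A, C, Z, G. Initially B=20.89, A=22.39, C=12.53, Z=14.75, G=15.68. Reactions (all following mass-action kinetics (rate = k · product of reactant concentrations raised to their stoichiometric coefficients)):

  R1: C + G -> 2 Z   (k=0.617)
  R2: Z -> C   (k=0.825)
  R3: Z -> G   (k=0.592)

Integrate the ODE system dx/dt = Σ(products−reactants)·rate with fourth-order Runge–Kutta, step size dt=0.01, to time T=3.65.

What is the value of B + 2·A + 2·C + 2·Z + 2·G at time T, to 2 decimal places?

Check how each reaction changes W = B + 2·A + 2·C + 2·Z + 2·G (weight of products minus weight of reactants):
R1: C + G -> 2 Z: (2·2) − (2·1 + 2·1) = 4 − 4 = 0
R2: Z -> C: (2·1) − (2·1) = 2 − 2 = 0
R3: Z -> G: (2·1) − (2·1) = 2 − 2 = 0
Every reaction leaves W unchanged, so W is conserved and no simulation is needed: W(T) = W(0) = 20.89 + 2·22.39 + 2·12.53 + 2·14.75 + 2·15.68 = 151.59

Value at T = 151.59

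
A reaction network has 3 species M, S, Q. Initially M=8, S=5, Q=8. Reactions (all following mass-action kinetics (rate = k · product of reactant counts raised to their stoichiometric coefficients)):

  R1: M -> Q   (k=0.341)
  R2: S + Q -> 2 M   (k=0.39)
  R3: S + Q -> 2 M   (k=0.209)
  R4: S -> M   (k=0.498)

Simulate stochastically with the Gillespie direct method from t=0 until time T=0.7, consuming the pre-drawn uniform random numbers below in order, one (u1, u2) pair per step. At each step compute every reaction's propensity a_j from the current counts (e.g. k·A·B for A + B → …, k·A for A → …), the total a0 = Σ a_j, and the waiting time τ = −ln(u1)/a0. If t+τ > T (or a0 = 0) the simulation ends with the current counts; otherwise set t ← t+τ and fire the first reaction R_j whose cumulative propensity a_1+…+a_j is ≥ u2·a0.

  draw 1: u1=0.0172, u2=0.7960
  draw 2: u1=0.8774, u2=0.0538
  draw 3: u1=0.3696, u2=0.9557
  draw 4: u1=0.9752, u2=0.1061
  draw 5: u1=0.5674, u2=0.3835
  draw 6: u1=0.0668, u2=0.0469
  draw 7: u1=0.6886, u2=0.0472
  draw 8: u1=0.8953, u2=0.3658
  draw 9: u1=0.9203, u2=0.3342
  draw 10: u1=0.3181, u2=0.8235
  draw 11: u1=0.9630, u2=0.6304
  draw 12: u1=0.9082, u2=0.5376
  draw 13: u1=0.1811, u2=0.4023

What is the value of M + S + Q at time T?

Value at T = 21

Check how each reaction changes W = M + S + Q (weight of products minus weight of reactants):
R1: M -> Q: (1·1) − (1·1) = 1 − 1 = 0
R2: S + Q -> 2 M: (1·2) − (1·1 + 1·1) = 2 − 2 = 0
R3: S + Q -> 2 M: (1·2) − (1·1 + 1·1) = 2 − 2 = 0
R4: S -> M: (1·1) − (1·1) = 1 − 1 = 0
Every reaction leaves W unchanged, so W is conserved and no simulation is needed: W(T) = W(0) = 8 + 5 + 8 = 21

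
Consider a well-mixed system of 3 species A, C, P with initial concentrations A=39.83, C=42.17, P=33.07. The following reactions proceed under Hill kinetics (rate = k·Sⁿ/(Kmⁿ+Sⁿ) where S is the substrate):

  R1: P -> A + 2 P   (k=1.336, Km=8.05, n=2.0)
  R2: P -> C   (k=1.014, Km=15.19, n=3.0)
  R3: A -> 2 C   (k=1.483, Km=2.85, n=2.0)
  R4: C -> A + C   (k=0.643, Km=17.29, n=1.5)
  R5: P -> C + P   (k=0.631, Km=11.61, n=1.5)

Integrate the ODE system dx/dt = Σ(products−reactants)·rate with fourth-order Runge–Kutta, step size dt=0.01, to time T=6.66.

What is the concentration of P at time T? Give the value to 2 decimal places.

RK4 with dt=0.01: 666 steps to T=6.66. Trajectory (selected grid times):
t=0.00: A=39.83 C=42.17 P=33.07
t=0.74: A=40.05 C=45.43 P=33.32
t=1.48: A=40.28 C=48.68 P=33.57
t=2.22: A=40.52 C=51.94 P=33.82
t=2.96: A=40.77 C=55.20 P=34.06
t=3.70: A=41.02 C=58.47 P=34.31
t=4.44: A=41.28 C=61.73 P=34.56
t=5.18: A=41.54 C=65.00 P=34.80
t=5.92: A=41.81 C=68.27 P=35.05
t=6.66: A=42.08 C=71.54 P=35.29
Read off P at T=6.66: 35.29

P at T = 35.29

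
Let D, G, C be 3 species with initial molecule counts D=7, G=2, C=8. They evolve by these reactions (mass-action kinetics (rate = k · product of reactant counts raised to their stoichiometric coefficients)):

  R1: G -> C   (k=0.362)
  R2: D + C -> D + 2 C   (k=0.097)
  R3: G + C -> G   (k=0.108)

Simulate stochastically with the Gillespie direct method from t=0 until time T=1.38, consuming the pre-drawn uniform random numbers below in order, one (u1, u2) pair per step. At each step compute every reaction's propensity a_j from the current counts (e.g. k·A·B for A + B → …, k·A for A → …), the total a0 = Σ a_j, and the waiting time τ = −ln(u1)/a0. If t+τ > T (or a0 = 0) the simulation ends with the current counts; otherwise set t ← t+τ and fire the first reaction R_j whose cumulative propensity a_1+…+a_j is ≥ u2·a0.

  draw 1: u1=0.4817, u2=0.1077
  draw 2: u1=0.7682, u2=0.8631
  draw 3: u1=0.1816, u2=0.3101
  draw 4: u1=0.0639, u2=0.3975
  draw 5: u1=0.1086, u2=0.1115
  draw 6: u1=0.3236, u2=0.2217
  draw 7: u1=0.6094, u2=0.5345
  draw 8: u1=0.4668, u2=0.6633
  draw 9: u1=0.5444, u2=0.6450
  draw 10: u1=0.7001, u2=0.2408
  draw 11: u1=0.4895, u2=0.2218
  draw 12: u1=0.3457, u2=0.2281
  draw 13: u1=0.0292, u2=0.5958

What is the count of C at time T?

C at T = 18

t=0.000: D=7 G=2 C=8
Draw 1: a1=0.724, a2=5.432, a3=1.728, a0=7.884; τ=−ln(0.4817)/7.884=0.093 → t=0.093; u2·a0=0.1077·7.884=0.849; a1=0.724 < 0.849 ≤ a1+a2=6.156 → R2 fires; D=7 G=2 C=9
Draw 2: a1=0.724, a2=6.111, a3=1.944, a0=8.779; τ=−ln(0.7682)/8.779=0.030 → t=0.123; u2·a0=0.8631·8.779=7.577; a1+a2=6.835 < 7.577 ≤ a1+…+a3=8.779 → R3 fires; D=7 G=2 C=8
Draw 3: a1=0.724, a2=5.432, a3=1.728, a0=7.884; τ=−ln(0.1816)/7.884=0.216 → t=0.339; u2·a0=0.3101·7.884=2.445; a1=0.724 < 2.445 ≤ a1+a2=6.156 → R2 fires; D=7 G=2 C=9
Draw 4: a1=0.724, a2=6.111, a3=1.944, a0=8.779; τ=−ln(0.0639)/8.779=0.313 → t=0.652; u2·a0=0.3975·8.779=3.490; a1=0.724 < 3.490 ≤ a1+a2=6.835 → R2 fires; D=7 G=2 C=10
Draw 5: a1=0.724, a2=6.790, a3=2.160, a0=9.674; τ=−ln(0.1086)/9.674=0.229 → t=0.882; u2·a0=0.1115·9.674=1.079; a1=0.724 < 1.079 ≤ a1+a2=7.514 → R2 fires; D=7 G=2 C=11
Draw 6: a1=0.724, a2=7.469, a3=2.376, a0=10.569; τ=−ln(0.3236)/10.569=0.107 → t=0.989; u2·a0=0.2217·10.569=2.343; a1=0.724 < 2.343 ≤ a1+a2=8.193 → R2 fires; D=7 G=2 C=12
Draw 7: a1=0.724, a2=8.148, a3=2.592, a0=11.464; τ=−ln(0.6094)/11.464=0.043 → t=1.032; u2·a0=0.5345·11.464=6.128; a1=0.724 < 6.128 ≤ a1+a2=8.872 → R2 fires; D=7 G=2 C=13
Draw 8: a1=0.724, a2=8.827, a3=2.808, a0=12.359; τ=−ln(0.4668)/12.359=0.062 → t=1.093; u2·a0=0.6633·12.359=8.198; a1=0.724 < 8.198 ≤ a1+a2=9.551 → R2 fires; D=7 G=2 C=14
Draw 9: a1=0.724, a2=9.506, a3=3.024, a0=13.254; τ=−ln(0.5444)/13.254=0.046 → t=1.139; u2·a0=0.6450·13.254=8.549; a1=0.724 < 8.549 ≤ a1+a2=10.230 → R2 fires; D=7 G=2 C=15
Draw 10: a1=0.724, a2=10.185, a3=3.240, a0=14.149; τ=−ln(0.7001)/14.149=0.025 → t=1.165; u2·a0=0.2408·14.149=3.407; a1=0.724 < 3.407 ≤ a1+a2=10.909 → R2 fires; D=7 G=2 C=16
Draw 11: a1=0.724, a2=10.864, a3=3.456, a0=15.044; τ=−ln(0.4895)/15.044=0.047 → t=1.212; u2·a0=0.2218·15.044=3.337; a1=0.724 < 3.337 ≤ a1+a2=11.588 → R2 fires; D=7 G=2 C=17
Draw 12: a1=0.724, a2=11.543, a3=3.672, a0=15.939; τ=−ln(0.3457)/15.939=0.067 → t=1.279; u2·a0=0.2281·15.939=3.636; a1=0.724 < 3.636 ≤ a1+a2=12.267 → R2 fires; D=7 G=2 C=18
Draw 13: a1=0.724, a2=12.222, a3=3.888, a0=16.834; τ=−ln(0.0292)/16.834=0.210 → t=1.489 > T=1.38: stop.
Read off C at T=1.38: 18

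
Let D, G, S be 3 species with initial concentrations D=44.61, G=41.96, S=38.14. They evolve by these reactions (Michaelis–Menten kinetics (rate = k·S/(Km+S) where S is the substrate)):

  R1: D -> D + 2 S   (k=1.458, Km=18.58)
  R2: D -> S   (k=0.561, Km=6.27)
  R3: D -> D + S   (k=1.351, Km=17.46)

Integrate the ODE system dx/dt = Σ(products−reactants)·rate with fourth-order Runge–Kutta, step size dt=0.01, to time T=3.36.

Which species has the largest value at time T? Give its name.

Dominant species at T: S

RK4 with dt=0.01: 336 steps to T=3.36. Trajectory (selected grid times):
t=0.00: D=44.61 G=41.96 S=38.14
t=0.37: D=44.43 G=41.96 S=39.44
t=0.75: D=44.24 G=41.96 S=40.78
t=1.12: D=44.06 G=41.96 S=42.08
t=1.49: D=43.88 G=41.96 S=43.38
t=1.87: D=43.69 G=41.96 S=44.71
t=2.24: D=43.51 G=41.96 S=46.00
t=2.61: D=43.33 G=41.96 S=47.30
t=2.99: D=43.14 G=41.96 S=48.62
t=3.36: D=42.96 G=41.96 S=49.91
At T=3.36: D=42.96 G=41.96 S=49.91; the largest is S.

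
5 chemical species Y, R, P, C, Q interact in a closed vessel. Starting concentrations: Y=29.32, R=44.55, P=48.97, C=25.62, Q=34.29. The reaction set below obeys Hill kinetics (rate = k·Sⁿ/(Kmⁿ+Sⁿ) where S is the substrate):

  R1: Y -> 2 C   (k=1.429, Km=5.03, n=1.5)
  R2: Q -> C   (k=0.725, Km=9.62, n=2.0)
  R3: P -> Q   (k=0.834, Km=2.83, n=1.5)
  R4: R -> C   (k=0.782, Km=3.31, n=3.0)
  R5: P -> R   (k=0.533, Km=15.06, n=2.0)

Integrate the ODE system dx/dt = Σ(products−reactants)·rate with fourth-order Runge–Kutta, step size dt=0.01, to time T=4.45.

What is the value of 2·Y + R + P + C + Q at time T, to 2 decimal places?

Value at T = 212.07

Check how each reaction changes W = 2·Y + R + P + C + Q (weight of products minus weight of reactants):
R1: Y -> 2 C: (1·2) − (2·1) = 2 − 2 = 0
R2: Q -> C: (1·1) − (1·1) = 1 − 1 = 0
R3: P -> Q: (1·1) − (1·1) = 1 − 1 = 0
R4: R -> C: (1·1) − (1·1) = 1 − 1 = 0
R5: P -> R: (1·1) − (1·1) = 1 − 1 = 0
Every reaction leaves W unchanged, so W is conserved and no simulation is needed: W(T) = W(0) = 2·29.32 + 44.55 + 48.97 + 25.62 + 34.29 = 212.07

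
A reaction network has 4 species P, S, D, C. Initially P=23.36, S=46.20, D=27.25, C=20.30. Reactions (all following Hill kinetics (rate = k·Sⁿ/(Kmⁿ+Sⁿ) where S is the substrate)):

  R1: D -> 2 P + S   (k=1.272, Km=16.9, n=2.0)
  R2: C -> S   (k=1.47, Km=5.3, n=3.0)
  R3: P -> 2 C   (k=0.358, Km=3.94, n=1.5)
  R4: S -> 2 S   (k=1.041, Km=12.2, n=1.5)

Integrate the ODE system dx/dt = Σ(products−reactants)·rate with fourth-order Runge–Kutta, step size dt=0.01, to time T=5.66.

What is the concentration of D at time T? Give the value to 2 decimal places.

D at T = 22.35

RK4 with dt=0.01: 566 steps to T=5.66. Trajectory (selected grid times):
t=0.00: P=23.36 S=46.20 D=27.25 C=20.30
t=0.63: P=24.30 S=48.26 D=26.67 C=19.81
t=1.26: P=25.22 S=50.32 D=26.11 C=19.33
t=1.89: P=26.13 S=52.38 D=25.55 C=18.85
t=2.52: P=27.03 S=54.43 D=24.99 C=18.37
t=3.14: P=27.89 S=56.44 D=24.45 C=17.90
t=3.77: P=28.75 S=58.48 D=23.92 C=17.43
t=4.40: P=29.60 S=60.51 D=23.39 C=16.96
t=5.03: P=30.43 S=62.53 D=22.86 C=16.49
t=5.66: P=31.24 S=64.55 D=22.35 C=16.03
Read off D at T=5.66: 22.35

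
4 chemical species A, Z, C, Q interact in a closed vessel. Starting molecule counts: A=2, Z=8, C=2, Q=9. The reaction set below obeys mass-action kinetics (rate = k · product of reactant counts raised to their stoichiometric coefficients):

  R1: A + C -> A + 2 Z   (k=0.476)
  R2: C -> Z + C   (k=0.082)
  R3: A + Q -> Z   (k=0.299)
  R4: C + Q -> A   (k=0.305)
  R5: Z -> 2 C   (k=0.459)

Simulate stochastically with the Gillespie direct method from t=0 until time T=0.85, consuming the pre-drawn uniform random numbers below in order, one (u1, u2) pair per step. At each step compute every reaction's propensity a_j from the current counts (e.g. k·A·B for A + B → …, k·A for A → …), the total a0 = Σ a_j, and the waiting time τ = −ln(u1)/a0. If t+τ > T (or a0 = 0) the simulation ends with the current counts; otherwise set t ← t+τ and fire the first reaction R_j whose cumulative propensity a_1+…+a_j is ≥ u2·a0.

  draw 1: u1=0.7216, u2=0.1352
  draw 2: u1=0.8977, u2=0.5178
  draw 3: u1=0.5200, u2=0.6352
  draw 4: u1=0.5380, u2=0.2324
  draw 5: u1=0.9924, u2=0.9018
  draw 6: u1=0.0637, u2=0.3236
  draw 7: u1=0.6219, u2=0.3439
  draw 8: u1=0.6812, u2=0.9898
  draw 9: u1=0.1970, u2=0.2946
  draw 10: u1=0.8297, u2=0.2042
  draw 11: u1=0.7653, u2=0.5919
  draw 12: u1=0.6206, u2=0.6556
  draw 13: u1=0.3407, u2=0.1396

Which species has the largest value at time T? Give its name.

Dominant species at T: Z

t=0.000: A=2 Z=8 C=2 Q=9
Draw 1: a1=1.904, a2=0.164, a3=5.382, a4=5.490, a5=3.672, a0=16.612; τ=−ln(0.7216)/16.612=0.020 → t=0.020; u2·a0=0.1352·16.612=2.246; a1+a2=2.068 < 2.246 ≤ a1+…+a3=7.450 → R3 fires; A=1 Z=9 C=2 Q=8
Draw 2: a1=0.952, a2=0.164, a3=2.392, a4=4.880, a5=4.131, a0=12.519; τ=−ln(0.8977)/12.519=0.009 → t=0.028; u2·a0=0.5178·12.519=6.482; a1+…+a3=3.508 < 6.482 ≤ a1+…+a4=8.388 → R4 fires; A=2 Z=9 C=1 Q=7
Draw 3: a1=0.952, a2=0.082, a3=4.186, a4=2.135, a5=4.131, a0=11.486; τ=−ln(0.5200)/11.486=0.057 → t=0.085; u2·a0=0.6352·11.486=7.296; a1+…+a3=5.220 < 7.296 ≤ a1+…+a4=7.355 → R4 fires; A=3 Z=9 C=0 Q=6
Draw 4: a1=0.000, a2=0.000, a3=5.382, a4=0.000, a5=4.131, a0=9.513; τ=−ln(0.5380)/9.513=0.065 → t=0.150; u2·a0=0.2324·9.513=2.211; a1+a2=0.000 < 2.211 ≤ a1+…+a3=5.382 → R3 fires; A=2 Z=10 C=0 Q=5
Draw 5: a1=0.000, a2=0.000, a3=2.990, a4=0.000, a5=4.590, a0=7.580; τ=−ln(0.9924)/7.580=0.001 → t=0.151; u2·a0=0.9018·7.580=6.836; a1+…+a4=2.990 < 6.836 ≤ a1+…+a5=7.580 → R5 fires; A=2 Z=9 C=2 Q=5
Draw 6: a1=1.904, a2=0.164, a3=2.990, a4=3.050, a5=4.131, a0=12.239; τ=−ln(0.0637)/12.239=0.225 → t=0.376; u2·a0=0.3236·12.239=3.961; a1+a2=2.068 < 3.961 ≤ a1+…+a3=5.058 → R3 fires; A=1 Z=10 C=2 Q=4
Draw 7: a1=0.952, a2=0.164, a3=1.196, a4=2.440, a5=4.590, a0=9.342; τ=−ln(0.6219)/9.342=0.051 → t=0.427; u2·a0=0.3439·9.342=3.213; a1+…+a3=2.312 < 3.213 ≤ a1+…+a4=4.752 → R4 fires; A=2 Z=10 C=1 Q=3
Draw 8: a1=0.952, a2=0.082, a3=1.794, a4=0.915, a5=4.590, a0=8.333; τ=−ln(0.6812)/8.333=0.046 → t=0.473; u2·a0=0.9898·8.333=8.248; a1+…+a4=3.743 < 8.248 ≤ a1+…+a5=8.333 → R5 fires; A=2 Z=9 C=3 Q=3
Draw 9: a1=2.856, a2=0.246, a3=1.794, a4=2.745, a5=4.131, a0=11.772; τ=−ln(0.1970)/11.772=0.138 → t=0.611; u2·a0=0.2946·11.772=3.468; a1+a2=3.102 < 3.468 ≤ a1+…+a3=4.896 → R3 fires; A=1 Z=10 C=3 Q=2
Draw 10: a1=1.428, a2=0.246, a3=0.598, a4=1.830, a5=4.590, a0=8.692; τ=−ln(0.8297)/8.692=0.021 → t=0.633; u2·a0=0.2042·8.692=1.775; a1+a2=1.674 < 1.775 ≤ a1+…+a3=2.272 → R3 fires; A=0 Z=11 C=3 Q=1
Draw 11: a1=0.000, a2=0.246, a3=0.000, a4=0.915, a5=5.049, a0=6.210; τ=−ln(0.7653)/6.210=0.043 → t=0.676; u2·a0=0.5919·6.210=3.676; a1+…+a4=1.161 < 3.676 ≤ a1+…+a5=6.210 → R5 fires; A=0 Z=10 C=5 Q=1
Draw 12: a1=0.000, a2=0.410, a3=0.000, a4=1.525, a5=4.590, a0=6.525; τ=−ln(0.6206)/6.525=0.073 → t=0.749; u2·a0=0.6556·6.525=4.278; a1+…+a4=1.935 < 4.278 ≤ a1+…+a5=6.525 → R5 fires; A=0 Z=9 C=7 Q=1
Draw 13: a1=0.000, a2=0.574, a3=0.000, a4=2.135, a5=4.131, a0=6.840; τ=−ln(0.3407)/6.840=0.157 → t=0.906 > T=0.85: stop.
At T=0.85: A=0 Z=9 C=7 Q=1; the largest is Z.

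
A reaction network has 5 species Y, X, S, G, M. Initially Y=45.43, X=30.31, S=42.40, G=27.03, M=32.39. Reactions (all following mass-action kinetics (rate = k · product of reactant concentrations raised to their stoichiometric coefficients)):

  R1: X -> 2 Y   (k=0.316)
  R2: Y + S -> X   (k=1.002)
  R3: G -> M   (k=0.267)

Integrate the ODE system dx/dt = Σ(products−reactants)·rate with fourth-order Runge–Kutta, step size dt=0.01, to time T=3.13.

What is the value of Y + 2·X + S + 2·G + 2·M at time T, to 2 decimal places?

Check how each reaction changes W = Y + 2·X + S + 2·G + 2·M (weight of products minus weight of reactants):
R1: X -> 2 Y: (1·2) − (2·1) = 2 − 2 = 0
R2: Y + S -> X: (2·1) − (1·1 + 1·1) = 2 − 2 = 0
R3: G -> M: (2·1) − (2·1) = 2 − 2 = 0
Every reaction leaves W unchanged, so W is conserved and no simulation is needed: W(T) = W(0) = 45.43 + 2·30.31 + 42.40 + 2·27.03 + 2·32.39 = 267.29

Value at T = 267.29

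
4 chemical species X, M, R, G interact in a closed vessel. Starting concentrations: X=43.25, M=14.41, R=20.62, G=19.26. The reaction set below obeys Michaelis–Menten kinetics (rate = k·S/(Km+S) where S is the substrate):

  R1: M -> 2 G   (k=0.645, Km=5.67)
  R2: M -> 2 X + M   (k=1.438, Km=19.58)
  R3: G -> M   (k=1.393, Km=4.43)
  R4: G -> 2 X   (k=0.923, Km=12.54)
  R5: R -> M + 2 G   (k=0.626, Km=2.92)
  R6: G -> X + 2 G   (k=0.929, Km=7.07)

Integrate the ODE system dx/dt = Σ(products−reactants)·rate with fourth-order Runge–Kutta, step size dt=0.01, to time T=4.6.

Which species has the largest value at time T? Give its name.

Dominant species at T: X

RK4 with dt=0.01: 460 steps to T=4.6. Trajectory (selected grid times):
t=0.00: X=43.25 M=14.41 R=20.62 G=19.26
t=0.51: X=44.80 M=15.03 R=20.34 G=19.78
t=1.02: X=46.37 M=15.65 R=20.06 G=20.29
t=1.53: X=47.97 M=16.27 R=19.78 G=20.81
t=2.04: X=49.59 M=16.89 R=19.51 G=21.33
t=2.56: X=51.26 M=17.52 R=19.22 G=21.86
t=3.07: X=52.92 M=18.14 R=18.95 G=22.38
t=3.58: X=54.60 M=18.76 R=18.67 G=22.90
t=4.09: X=56.29 M=19.38 R=18.39 G=23.42
t=4.60: X=58.01 M=20.00 R=18.12 G=23.94
At T=4.6: X=58.01 M=20.00 R=18.12 G=23.94; the largest is X.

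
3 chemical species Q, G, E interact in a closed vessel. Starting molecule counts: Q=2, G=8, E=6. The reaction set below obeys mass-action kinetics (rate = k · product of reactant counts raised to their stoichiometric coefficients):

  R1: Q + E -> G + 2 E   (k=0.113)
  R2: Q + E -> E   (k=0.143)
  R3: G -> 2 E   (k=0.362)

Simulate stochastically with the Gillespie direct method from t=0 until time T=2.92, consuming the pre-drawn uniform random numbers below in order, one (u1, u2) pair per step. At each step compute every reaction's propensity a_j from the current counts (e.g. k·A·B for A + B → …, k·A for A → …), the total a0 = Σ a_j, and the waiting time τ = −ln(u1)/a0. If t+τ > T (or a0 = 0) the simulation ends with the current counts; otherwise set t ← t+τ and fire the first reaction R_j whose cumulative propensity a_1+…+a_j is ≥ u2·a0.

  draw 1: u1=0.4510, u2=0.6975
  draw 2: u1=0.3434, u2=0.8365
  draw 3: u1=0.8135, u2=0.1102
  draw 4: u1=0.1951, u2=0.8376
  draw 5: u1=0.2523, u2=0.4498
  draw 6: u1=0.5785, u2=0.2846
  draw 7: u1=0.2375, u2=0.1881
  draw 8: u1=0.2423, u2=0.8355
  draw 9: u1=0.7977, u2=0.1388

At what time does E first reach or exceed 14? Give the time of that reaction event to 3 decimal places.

Threshold first reached at t = 1.131

t=0.000: Q=2 G=8 E=6
Draw 1: a1=1.356, a2=1.716, a3=2.896, a0=5.968; τ=−ln(0.4510)/5.968=0.133 → t=0.133; u2·a0=0.6975·5.968=4.163; a1+a2=3.072 < 4.163 ≤ a1+…+a3=5.968 → R3 fires; Q=2 G=7 E=8
Draw 2: a1=1.808, a2=2.288, a3=2.534, a0=6.630; τ=−ln(0.3434)/6.630=0.161 → t=0.295; u2·a0=0.8365·6.630=5.546; a1+a2=4.096 < 5.546 ≤ a1+…+a3=6.630 → R3 fires; Q=2 G=6 E=10
Draw 3: a1=2.260, a2=2.860, a3=2.172, a0=7.292; τ=−ln(0.8135)/7.292=0.028 → t=0.323; u2·a0=0.1102·7.292=0.804 ≤ a1=2.260 → R1 fires; Q=1 G=7 E=11
Draw 4: a1=1.243, a2=1.573, a3=2.534, a0=5.350; τ=−ln(0.1951)/5.350=0.305 → t=0.628; u2·a0=0.8376·5.350=4.481; a1+a2=2.816 < 4.481 ≤ a1+…+a3=5.350 → R3 fires; Q=1 G=6 E=13
Draw 5: a1=1.469, a2=1.859, a3=2.172, a0=5.500; τ=−ln(0.2523)/5.500=0.250 → t=0.879; u2·a0=0.4498·5.500=2.474; a1=1.469 < 2.474 ≤ a1+a2=3.328 → R2 fires; Q=0 G=6 E=13
Draw 6: a1=0.000, a2=0.000, a3=2.172, a0=2.172; τ=−ln(0.5785)/2.172=0.252 → t=1.131; u2·a0=0.2846·2.172=0.618; a1+a2=0.000 < 0.618 ≤ a1+…+a3=2.172 → R3 fires; Q=0 G=5 E=15
Draw 7: a1=0.000, a2=0.000, a3=1.810, a0=1.810; τ=−ln(0.2375)/1.810=0.794 → t=1.925; u2·a0=0.1881·1.810=0.340; a1+a2=0.000 < 0.340 ≤ a1+…+a3=1.810 → R3 fires; Q=0 G=4 E=17
Draw 8: a1=0.000, a2=0.000, a3=1.448, a0=1.448; τ=−ln(0.2423)/1.448=0.979 → t=2.904; u2·a0=0.8355·1.448=1.210; a1+a2=0.000 < 1.210 ≤ a1+…+a3=1.448 → R3 fires; Q=0 G=3 E=19
Draw 9: a1=0.000, a2=0.000, a3=1.086, a0=1.086; τ=−ln(0.7977)/1.086=0.208 → t=3.112 > T=2.92: stop.
E first becomes ≥ 14 when it reaches 15 at the event at t=1.131.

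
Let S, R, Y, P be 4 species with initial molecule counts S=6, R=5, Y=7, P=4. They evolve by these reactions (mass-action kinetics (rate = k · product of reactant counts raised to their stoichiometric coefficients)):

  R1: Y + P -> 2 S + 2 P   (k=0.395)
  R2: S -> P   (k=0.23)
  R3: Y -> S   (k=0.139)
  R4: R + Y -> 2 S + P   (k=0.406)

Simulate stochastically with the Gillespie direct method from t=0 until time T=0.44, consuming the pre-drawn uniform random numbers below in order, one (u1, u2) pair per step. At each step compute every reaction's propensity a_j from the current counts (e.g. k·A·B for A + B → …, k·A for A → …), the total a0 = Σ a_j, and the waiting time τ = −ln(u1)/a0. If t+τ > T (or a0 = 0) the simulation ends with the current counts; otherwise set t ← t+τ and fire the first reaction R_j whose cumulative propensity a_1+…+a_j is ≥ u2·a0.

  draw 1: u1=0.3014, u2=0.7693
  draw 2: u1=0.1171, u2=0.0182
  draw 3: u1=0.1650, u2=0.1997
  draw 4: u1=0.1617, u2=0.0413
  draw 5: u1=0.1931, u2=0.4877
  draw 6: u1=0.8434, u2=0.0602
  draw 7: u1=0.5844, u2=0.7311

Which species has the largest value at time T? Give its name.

t=0.000: S=6 R=5 Y=7 P=4
Draw 1: a1=11.060, a2=1.380, a3=0.973, a4=14.210, a0=27.623; τ=−ln(0.3014)/27.623=0.043 → t=0.043; u2·a0=0.7693·27.623=21.250; a1+…+a3=13.413 < 21.250 ≤ a1+…+a4=27.623 → R4 fires; S=8 R=4 Y=6 P=5
Draw 2: a1=11.850, a2=1.840, a3=0.834, a4=9.744, a0=24.268; τ=−ln(0.1171)/24.268=0.088 → t=0.132; u2·a0=0.0182·24.268=0.442 ≤ a1=11.850 → R1 fires; S=10 R=4 Y=5 P=6
Draw 3: a1=11.850, a2=2.300, a3=0.695, a4=8.120, a0=22.965; τ=−ln(0.1650)/22.965=0.078 → t=0.210; u2·a0=0.1997·22.965=4.586 ≤ a1=11.850 → R1 fires; S=12 R=4 Y=4 P=7
Draw 4: a1=11.060, a2=2.760, a3=0.556, a4=6.496, a0=20.872; τ=−ln(0.1617)/20.872=0.087 → t=0.298; u2·a0=0.0413·20.872=0.862 ≤ a1=11.060 → R1 fires; S=14 R=4 Y=3 P=8
Draw 5: a1=9.480, a2=3.220, a3=0.417, a4=4.872, a0=17.989; τ=−ln(0.1931)/17.989=0.091 → t=0.389; u2·a0=0.4877·17.989=8.773 ≤ a1=9.480 → R1 fires; S=16 R=4 Y=2 P=9
Draw 6: a1=7.110, a2=3.680, a3=0.278, a4=3.248, a0=14.316; τ=−ln(0.8434)/14.316=0.012 → t=0.401; u2·a0=0.0602·14.316=0.862 ≤ a1=7.110 → R1 fires; S=18 R=4 Y=1 P=10
Draw 7: a1=3.950, a2=4.140, a3=0.139, a4=1.624, a0=9.853; τ=−ln(0.5844)/9.853=0.055 → t=0.455 > T=0.44: stop.
At T=0.44: S=18 R=4 Y=1 P=10; the largest is S.

Dominant species at T: S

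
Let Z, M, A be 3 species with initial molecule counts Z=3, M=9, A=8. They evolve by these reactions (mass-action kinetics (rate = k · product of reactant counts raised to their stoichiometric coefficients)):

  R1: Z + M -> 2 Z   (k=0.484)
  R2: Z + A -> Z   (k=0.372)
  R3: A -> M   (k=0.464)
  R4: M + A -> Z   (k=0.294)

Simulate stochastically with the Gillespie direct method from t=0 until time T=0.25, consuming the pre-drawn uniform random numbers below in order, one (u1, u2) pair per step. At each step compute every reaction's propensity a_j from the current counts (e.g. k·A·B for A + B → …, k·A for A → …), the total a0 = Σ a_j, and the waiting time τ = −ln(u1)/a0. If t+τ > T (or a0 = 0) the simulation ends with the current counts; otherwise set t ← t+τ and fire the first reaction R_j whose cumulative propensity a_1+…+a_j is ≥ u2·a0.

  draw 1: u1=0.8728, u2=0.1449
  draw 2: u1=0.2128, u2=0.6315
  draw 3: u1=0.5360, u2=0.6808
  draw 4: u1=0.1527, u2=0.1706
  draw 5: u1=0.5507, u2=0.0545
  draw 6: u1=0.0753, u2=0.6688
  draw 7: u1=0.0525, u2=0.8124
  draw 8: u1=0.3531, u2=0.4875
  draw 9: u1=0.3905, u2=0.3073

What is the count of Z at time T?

t=0.000: Z=3 M=9 A=8
Draw 1: a1=13.068, a2=8.928, a3=3.712, a4=21.168, a0=46.876; τ=−ln(0.8728)/46.876=0.003 → t=0.003; u2·a0=0.1449·46.876=6.792 ≤ a1=13.068 → R1 fires; Z=4 M=8 A=8
Draw 2: a1=15.488, a2=11.904, a3=3.712, a4=18.816, a0=49.920; τ=−ln(0.2128)/49.920=0.031 → t=0.034; u2·a0=0.6315·49.920=31.524; a1+…+a3=31.104 < 31.524 ≤ a1+…+a4=49.920 → R4 fires; Z=5 M=7 A=7
Draw 3: a1=16.940, a2=13.020, a3=3.248, a4=14.406, a0=47.614; τ=−ln(0.5360)/47.614=0.013 → t=0.047; u2·a0=0.6808·47.614=32.416; a1+a2=29.960 < 32.416 ≤ a1+…+a3=33.208 → R3 fires; Z=5 M=8 A=6
Draw 4: a1=19.360, a2=11.160, a3=2.784, a4=14.112, a0=47.416; τ=−ln(0.1527)/47.416=0.040 → t=0.087; u2·a0=0.1706·47.416=8.089 ≤ a1=19.360 → R1 fires; Z=6 M=7 A=6
Draw 5: a1=20.328, a2=13.392, a3=2.784, a4=12.348, a0=48.852; τ=−ln(0.5507)/48.852=0.012 → t=0.099; u2·a0=0.0545·48.852=2.662 ≤ a1=20.328 → R1 fires; Z=7 M=6 A=6
Draw 6: a1=20.328, a2=15.624, a3=2.784, a4=10.584, a0=49.320; τ=−ln(0.0753)/49.320=0.052 → t=0.151; u2·a0=0.6688·49.320=32.985; a1=20.328 < 32.985 ≤ a1+a2=35.952 → R2 fires; Z=7 M=6 A=5
Draw 7: a1=20.328, a2=13.020, a3=2.320, a4=8.820, a0=44.488; τ=−ln(0.0525)/44.488=0.066 → t=0.218; u2·a0=0.8124·44.488=36.142; a1+…+a3=35.668 < 36.142 ≤ a1+…+a4=44.488 → R4 fires; Z=8 M=5 A=4
Draw 8: a1=19.360, a2=11.904, a3=1.856, a4=5.880, a0=39.000; τ=−ln(0.3531)/39.000=0.027 → t=0.244; u2·a0=0.4875·39.000=19.012 ≤ a1=19.360 → R1 fires; Z=9 M=4 A=4
Draw 9: a1=17.424, a2=13.392, a3=1.856, a4=4.704, a0=37.376; τ=−ln(0.3905)/37.376=0.025 → t=0.269 > T=0.25: stop.
Read off Z at T=0.25: 9

Z at T = 9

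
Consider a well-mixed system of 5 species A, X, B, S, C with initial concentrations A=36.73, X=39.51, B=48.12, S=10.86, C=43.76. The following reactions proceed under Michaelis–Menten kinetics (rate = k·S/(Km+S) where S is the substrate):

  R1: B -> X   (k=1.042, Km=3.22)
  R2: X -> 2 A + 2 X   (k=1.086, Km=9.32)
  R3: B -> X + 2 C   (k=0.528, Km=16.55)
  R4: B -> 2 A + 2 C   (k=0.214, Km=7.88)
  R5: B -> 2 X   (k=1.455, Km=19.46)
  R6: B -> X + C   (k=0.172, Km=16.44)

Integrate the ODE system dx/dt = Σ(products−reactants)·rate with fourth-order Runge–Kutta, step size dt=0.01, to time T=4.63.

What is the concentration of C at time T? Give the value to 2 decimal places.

RK4 with dt=0.01: 463 steps to T=4.63. Trajectory (selected grid times):
t=0.00: A=36.73 X=39.51 B=48.12 S=10.86 C=43.76
t=0.51: A=37.82 X=41.78 B=46.74 S=10.86 C=44.41
t=1.03: A=38.94 X=44.08 B=45.34 S=10.86 C=45.07
t=1.54: A=40.04 X=46.33 B=43.97 S=10.86 C=45.71
t=2.06: A=41.17 X=48.61 B=42.59 S=10.86 C=46.36
t=2.57: A=42.29 X=50.84 B=41.24 S=10.86 C=47.00
t=3.09: A=43.43 X=53.10 B=39.87 S=10.86 C=47.64
t=3.60: A=44.56 X=55.31 B=38.54 S=10.86 C=48.26
t=4.12: A=45.71 X=57.54 B=37.20 S=10.86 C=48.89
t=4.63: A=46.85 X=59.73 B=35.89 S=10.86 C=49.50
Read off C at T=4.63: 49.50

C at T = 49.50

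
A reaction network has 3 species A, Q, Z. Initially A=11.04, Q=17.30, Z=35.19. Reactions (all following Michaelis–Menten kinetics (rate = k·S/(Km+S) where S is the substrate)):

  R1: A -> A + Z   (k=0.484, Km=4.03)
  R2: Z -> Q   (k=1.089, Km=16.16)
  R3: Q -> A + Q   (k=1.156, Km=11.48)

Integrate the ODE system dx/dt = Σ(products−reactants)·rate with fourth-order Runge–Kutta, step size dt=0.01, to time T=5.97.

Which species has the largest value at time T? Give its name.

Dominant species at T: Z

RK4 with dt=0.01: 597 steps to T=5.97. Trajectory (selected grid times):
t=0.00: A=11.04 Q=17.30 Z=35.19
t=0.66: A=11.50 Q=17.79 Z=34.93
t=1.33: A=11.97 Q=18.29 Z=34.68
t=1.99: A=12.45 Q=18.78 Z=34.43
t=2.65: A=12.92 Q=19.27 Z=34.18
t=3.32: A=13.41 Q=19.76 Z=33.93
t=3.98: A=13.89 Q=20.25 Z=33.69
t=4.64: A=14.38 Q=20.73 Z=33.46
t=5.31: A=14.88 Q=21.23 Z=33.22
t=5.97: A=15.38 Q=21.71 Z=32.99
At T=5.97: A=15.38 Q=21.71 Z=32.99; the largest is Z.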